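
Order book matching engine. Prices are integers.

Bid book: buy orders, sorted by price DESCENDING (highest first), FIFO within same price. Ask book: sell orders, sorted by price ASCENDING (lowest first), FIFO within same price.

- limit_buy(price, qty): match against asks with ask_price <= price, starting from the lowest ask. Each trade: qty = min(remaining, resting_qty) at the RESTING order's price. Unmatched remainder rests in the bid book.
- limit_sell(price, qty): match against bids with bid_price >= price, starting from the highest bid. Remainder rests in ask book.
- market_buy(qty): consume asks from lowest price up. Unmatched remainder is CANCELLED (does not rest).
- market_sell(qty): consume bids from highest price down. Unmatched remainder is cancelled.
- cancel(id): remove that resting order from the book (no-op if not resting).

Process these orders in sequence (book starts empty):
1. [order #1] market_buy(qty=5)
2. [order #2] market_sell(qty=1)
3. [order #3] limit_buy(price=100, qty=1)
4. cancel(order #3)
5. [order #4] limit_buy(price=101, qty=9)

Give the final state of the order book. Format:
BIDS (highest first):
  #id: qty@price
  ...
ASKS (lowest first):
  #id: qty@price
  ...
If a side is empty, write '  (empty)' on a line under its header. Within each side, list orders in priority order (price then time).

After op 1 [order #1] market_buy(qty=5): fills=none; bids=[-] asks=[-]
After op 2 [order #2] market_sell(qty=1): fills=none; bids=[-] asks=[-]
After op 3 [order #3] limit_buy(price=100, qty=1): fills=none; bids=[#3:1@100] asks=[-]
After op 4 cancel(order #3): fills=none; bids=[-] asks=[-]
After op 5 [order #4] limit_buy(price=101, qty=9): fills=none; bids=[#4:9@101] asks=[-]

Answer: BIDS (highest first):
  #4: 9@101
ASKS (lowest first):
  (empty)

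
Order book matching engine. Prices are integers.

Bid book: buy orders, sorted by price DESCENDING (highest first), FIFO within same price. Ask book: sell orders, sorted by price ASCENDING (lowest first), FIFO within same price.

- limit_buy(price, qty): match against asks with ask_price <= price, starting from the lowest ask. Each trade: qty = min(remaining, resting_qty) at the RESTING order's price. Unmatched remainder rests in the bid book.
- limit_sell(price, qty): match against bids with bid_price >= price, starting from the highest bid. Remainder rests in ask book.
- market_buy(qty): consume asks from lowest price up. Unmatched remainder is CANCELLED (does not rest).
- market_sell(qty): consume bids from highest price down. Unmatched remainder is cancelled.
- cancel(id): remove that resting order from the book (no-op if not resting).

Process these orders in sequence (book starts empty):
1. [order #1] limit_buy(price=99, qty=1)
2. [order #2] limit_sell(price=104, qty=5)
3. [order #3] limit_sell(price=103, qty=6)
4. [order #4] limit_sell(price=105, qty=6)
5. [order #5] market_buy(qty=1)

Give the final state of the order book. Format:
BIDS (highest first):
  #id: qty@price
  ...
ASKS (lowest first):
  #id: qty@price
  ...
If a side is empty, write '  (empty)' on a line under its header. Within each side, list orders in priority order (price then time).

After op 1 [order #1] limit_buy(price=99, qty=1): fills=none; bids=[#1:1@99] asks=[-]
After op 2 [order #2] limit_sell(price=104, qty=5): fills=none; bids=[#1:1@99] asks=[#2:5@104]
After op 3 [order #3] limit_sell(price=103, qty=6): fills=none; bids=[#1:1@99] asks=[#3:6@103 #2:5@104]
After op 4 [order #4] limit_sell(price=105, qty=6): fills=none; bids=[#1:1@99] asks=[#3:6@103 #2:5@104 #4:6@105]
After op 5 [order #5] market_buy(qty=1): fills=#5x#3:1@103; bids=[#1:1@99] asks=[#3:5@103 #2:5@104 #4:6@105]

Answer: BIDS (highest first):
  #1: 1@99
ASKS (lowest first):
  #3: 5@103
  #2: 5@104
  #4: 6@105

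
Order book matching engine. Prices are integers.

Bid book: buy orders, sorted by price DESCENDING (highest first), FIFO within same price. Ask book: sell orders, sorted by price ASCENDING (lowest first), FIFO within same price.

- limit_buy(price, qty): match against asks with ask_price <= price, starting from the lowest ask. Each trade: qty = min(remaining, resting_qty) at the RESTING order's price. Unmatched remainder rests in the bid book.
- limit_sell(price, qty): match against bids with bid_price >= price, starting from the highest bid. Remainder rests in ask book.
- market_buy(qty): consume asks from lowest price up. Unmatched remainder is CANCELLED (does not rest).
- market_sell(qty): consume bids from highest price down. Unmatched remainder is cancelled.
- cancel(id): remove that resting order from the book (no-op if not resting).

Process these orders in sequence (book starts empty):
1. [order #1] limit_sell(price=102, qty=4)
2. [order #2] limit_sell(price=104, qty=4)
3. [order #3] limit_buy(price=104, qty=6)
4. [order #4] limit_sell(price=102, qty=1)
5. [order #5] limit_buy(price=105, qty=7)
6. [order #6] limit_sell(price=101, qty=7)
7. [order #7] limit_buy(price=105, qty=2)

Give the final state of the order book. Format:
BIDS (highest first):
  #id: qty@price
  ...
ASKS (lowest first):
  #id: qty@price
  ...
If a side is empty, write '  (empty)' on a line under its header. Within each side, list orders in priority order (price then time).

After op 1 [order #1] limit_sell(price=102, qty=4): fills=none; bids=[-] asks=[#1:4@102]
After op 2 [order #2] limit_sell(price=104, qty=4): fills=none; bids=[-] asks=[#1:4@102 #2:4@104]
After op 3 [order #3] limit_buy(price=104, qty=6): fills=#3x#1:4@102 #3x#2:2@104; bids=[-] asks=[#2:2@104]
After op 4 [order #4] limit_sell(price=102, qty=1): fills=none; bids=[-] asks=[#4:1@102 #2:2@104]
After op 5 [order #5] limit_buy(price=105, qty=7): fills=#5x#4:1@102 #5x#2:2@104; bids=[#5:4@105] asks=[-]
After op 6 [order #6] limit_sell(price=101, qty=7): fills=#5x#6:4@105; bids=[-] asks=[#6:3@101]
After op 7 [order #7] limit_buy(price=105, qty=2): fills=#7x#6:2@101; bids=[-] asks=[#6:1@101]

Answer: BIDS (highest first):
  (empty)
ASKS (lowest first):
  #6: 1@101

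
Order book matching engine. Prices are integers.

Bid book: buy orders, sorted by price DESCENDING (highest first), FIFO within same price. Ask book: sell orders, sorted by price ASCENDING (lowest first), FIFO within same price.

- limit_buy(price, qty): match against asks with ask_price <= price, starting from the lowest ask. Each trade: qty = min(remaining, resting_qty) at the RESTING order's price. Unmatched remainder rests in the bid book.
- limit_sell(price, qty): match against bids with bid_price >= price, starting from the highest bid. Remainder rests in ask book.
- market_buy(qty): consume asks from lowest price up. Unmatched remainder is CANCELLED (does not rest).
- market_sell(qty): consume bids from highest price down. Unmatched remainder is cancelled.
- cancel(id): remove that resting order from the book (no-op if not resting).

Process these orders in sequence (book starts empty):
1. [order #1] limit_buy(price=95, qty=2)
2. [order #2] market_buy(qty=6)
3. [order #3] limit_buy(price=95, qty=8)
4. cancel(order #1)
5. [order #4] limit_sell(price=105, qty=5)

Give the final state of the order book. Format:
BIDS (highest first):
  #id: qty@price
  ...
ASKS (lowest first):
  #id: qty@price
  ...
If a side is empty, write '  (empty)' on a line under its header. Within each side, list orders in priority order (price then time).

After op 1 [order #1] limit_buy(price=95, qty=2): fills=none; bids=[#1:2@95] asks=[-]
After op 2 [order #2] market_buy(qty=6): fills=none; bids=[#1:2@95] asks=[-]
After op 3 [order #3] limit_buy(price=95, qty=8): fills=none; bids=[#1:2@95 #3:8@95] asks=[-]
After op 4 cancel(order #1): fills=none; bids=[#3:8@95] asks=[-]
After op 5 [order #4] limit_sell(price=105, qty=5): fills=none; bids=[#3:8@95] asks=[#4:5@105]

Answer: BIDS (highest first):
  #3: 8@95
ASKS (lowest first):
  #4: 5@105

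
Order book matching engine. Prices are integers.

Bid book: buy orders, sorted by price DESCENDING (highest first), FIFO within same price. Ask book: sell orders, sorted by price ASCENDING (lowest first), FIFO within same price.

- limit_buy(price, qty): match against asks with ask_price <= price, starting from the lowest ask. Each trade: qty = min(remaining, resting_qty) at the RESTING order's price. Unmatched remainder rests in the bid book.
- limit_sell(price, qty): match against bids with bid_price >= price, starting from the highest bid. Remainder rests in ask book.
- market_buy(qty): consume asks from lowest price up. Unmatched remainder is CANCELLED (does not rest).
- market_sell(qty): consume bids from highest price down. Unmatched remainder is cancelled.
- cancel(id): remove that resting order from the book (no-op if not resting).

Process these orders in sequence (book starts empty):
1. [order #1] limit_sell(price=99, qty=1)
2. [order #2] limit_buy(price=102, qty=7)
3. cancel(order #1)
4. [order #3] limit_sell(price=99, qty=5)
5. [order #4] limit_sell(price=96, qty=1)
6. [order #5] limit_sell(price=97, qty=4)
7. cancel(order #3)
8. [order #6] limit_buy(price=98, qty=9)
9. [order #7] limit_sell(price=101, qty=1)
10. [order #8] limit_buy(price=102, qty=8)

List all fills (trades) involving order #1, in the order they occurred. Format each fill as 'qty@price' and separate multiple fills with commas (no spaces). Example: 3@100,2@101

Answer: 1@99

Derivation:
After op 1 [order #1] limit_sell(price=99, qty=1): fills=none; bids=[-] asks=[#1:1@99]
After op 2 [order #2] limit_buy(price=102, qty=7): fills=#2x#1:1@99; bids=[#2:6@102] asks=[-]
After op 3 cancel(order #1): fills=none; bids=[#2:6@102] asks=[-]
After op 4 [order #3] limit_sell(price=99, qty=5): fills=#2x#3:5@102; bids=[#2:1@102] asks=[-]
After op 5 [order #4] limit_sell(price=96, qty=1): fills=#2x#4:1@102; bids=[-] asks=[-]
After op 6 [order #5] limit_sell(price=97, qty=4): fills=none; bids=[-] asks=[#5:4@97]
After op 7 cancel(order #3): fills=none; bids=[-] asks=[#5:4@97]
After op 8 [order #6] limit_buy(price=98, qty=9): fills=#6x#5:4@97; bids=[#6:5@98] asks=[-]
After op 9 [order #7] limit_sell(price=101, qty=1): fills=none; bids=[#6:5@98] asks=[#7:1@101]
After op 10 [order #8] limit_buy(price=102, qty=8): fills=#8x#7:1@101; bids=[#8:7@102 #6:5@98] asks=[-]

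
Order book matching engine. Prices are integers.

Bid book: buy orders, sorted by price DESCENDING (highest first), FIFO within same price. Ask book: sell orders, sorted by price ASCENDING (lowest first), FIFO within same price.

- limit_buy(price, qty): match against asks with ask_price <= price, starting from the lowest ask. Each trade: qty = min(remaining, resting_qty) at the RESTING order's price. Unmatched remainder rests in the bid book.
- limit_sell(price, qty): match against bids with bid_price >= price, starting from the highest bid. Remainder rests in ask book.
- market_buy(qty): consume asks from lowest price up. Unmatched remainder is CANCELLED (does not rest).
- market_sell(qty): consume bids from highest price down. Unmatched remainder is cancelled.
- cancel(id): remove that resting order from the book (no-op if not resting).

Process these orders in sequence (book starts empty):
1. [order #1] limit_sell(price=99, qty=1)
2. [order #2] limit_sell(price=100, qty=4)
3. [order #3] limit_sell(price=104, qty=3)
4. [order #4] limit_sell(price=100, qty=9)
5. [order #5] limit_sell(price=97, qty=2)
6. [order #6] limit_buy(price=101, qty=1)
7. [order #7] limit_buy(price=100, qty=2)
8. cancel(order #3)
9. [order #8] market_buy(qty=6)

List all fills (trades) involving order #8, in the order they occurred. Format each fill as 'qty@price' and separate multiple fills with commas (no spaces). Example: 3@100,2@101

Answer: 4@100,2@100

Derivation:
After op 1 [order #1] limit_sell(price=99, qty=1): fills=none; bids=[-] asks=[#1:1@99]
After op 2 [order #2] limit_sell(price=100, qty=4): fills=none; bids=[-] asks=[#1:1@99 #2:4@100]
After op 3 [order #3] limit_sell(price=104, qty=3): fills=none; bids=[-] asks=[#1:1@99 #2:4@100 #3:3@104]
After op 4 [order #4] limit_sell(price=100, qty=9): fills=none; bids=[-] asks=[#1:1@99 #2:4@100 #4:9@100 #3:3@104]
After op 5 [order #5] limit_sell(price=97, qty=2): fills=none; bids=[-] asks=[#5:2@97 #1:1@99 #2:4@100 #4:9@100 #3:3@104]
After op 6 [order #6] limit_buy(price=101, qty=1): fills=#6x#5:1@97; bids=[-] asks=[#5:1@97 #1:1@99 #2:4@100 #4:9@100 #3:3@104]
After op 7 [order #7] limit_buy(price=100, qty=2): fills=#7x#5:1@97 #7x#1:1@99; bids=[-] asks=[#2:4@100 #4:9@100 #3:3@104]
After op 8 cancel(order #3): fills=none; bids=[-] asks=[#2:4@100 #4:9@100]
After op 9 [order #8] market_buy(qty=6): fills=#8x#2:4@100 #8x#4:2@100; bids=[-] asks=[#4:7@100]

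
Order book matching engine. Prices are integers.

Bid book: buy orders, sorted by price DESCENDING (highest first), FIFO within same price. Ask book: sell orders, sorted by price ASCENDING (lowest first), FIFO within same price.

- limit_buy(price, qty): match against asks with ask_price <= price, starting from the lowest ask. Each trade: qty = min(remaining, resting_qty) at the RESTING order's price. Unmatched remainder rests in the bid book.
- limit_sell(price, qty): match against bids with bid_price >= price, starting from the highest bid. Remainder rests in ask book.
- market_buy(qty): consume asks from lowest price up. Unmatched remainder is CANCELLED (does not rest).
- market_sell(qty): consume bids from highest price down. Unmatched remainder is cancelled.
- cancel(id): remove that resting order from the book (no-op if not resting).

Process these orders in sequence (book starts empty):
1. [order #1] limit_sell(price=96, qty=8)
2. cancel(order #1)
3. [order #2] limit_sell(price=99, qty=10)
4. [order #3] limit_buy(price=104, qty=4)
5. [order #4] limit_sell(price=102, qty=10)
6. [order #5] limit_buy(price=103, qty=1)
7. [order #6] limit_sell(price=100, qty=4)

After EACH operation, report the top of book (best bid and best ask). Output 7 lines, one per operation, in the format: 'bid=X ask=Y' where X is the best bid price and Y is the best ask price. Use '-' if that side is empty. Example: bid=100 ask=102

Answer: bid=- ask=96
bid=- ask=-
bid=- ask=99
bid=- ask=99
bid=- ask=99
bid=- ask=99
bid=- ask=99

Derivation:
After op 1 [order #1] limit_sell(price=96, qty=8): fills=none; bids=[-] asks=[#1:8@96]
After op 2 cancel(order #1): fills=none; bids=[-] asks=[-]
After op 3 [order #2] limit_sell(price=99, qty=10): fills=none; bids=[-] asks=[#2:10@99]
After op 4 [order #3] limit_buy(price=104, qty=4): fills=#3x#2:4@99; bids=[-] asks=[#2:6@99]
After op 5 [order #4] limit_sell(price=102, qty=10): fills=none; bids=[-] asks=[#2:6@99 #4:10@102]
After op 6 [order #5] limit_buy(price=103, qty=1): fills=#5x#2:1@99; bids=[-] asks=[#2:5@99 #4:10@102]
After op 7 [order #6] limit_sell(price=100, qty=4): fills=none; bids=[-] asks=[#2:5@99 #6:4@100 #4:10@102]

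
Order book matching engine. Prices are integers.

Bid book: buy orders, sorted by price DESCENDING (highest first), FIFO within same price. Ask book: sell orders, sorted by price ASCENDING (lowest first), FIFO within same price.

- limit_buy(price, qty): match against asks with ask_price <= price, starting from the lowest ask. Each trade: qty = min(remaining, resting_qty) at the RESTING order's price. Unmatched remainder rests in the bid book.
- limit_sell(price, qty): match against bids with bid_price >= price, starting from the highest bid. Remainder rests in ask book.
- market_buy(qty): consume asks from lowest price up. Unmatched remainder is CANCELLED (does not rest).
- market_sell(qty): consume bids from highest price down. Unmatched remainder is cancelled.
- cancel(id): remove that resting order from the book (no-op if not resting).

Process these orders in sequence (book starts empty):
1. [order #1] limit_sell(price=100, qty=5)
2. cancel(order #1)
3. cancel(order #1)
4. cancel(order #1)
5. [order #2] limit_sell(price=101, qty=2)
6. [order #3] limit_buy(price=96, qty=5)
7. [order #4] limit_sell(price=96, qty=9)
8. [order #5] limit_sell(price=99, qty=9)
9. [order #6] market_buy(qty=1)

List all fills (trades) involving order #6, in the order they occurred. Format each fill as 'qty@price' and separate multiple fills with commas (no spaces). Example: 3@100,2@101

Answer: 1@96

Derivation:
After op 1 [order #1] limit_sell(price=100, qty=5): fills=none; bids=[-] asks=[#1:5@100]
After op 2 cancel(order #1): fills=none; bids=[-] asks=[-]
After op 3 cancel(order #1): fills=none; bids=[-] asks=[-]
After op 4 cancel(order #1): fills=none; bids=[-] asks=[-]
After op 5 [order #2] limit_sell(price=101, qty=2): fills=none; bids=[-] asks=[#2:2@101]
After op 6 [order #3] limit_buy(price=96, qty=5): fills=none; bids=[#3:5@96] asks=[#2:2@101]
After op 7 [order #4] limit_sell(price=96, qty=9): fills=#3x#4:5@96; bids=[-] asks=[#4:4@96 #2:2@101]
After op 8 [order #5] limit_sell(price=99, qty=9): fills=none; bids=[-] asks=[#4:4@96 #5:9@99 #2:2@101]
After op 9 [order #6] market_buy(qty=1): fills=#6x#4:1@96; bids=[-] asks=[#4:3@96 #5:9@99 #2:2@101]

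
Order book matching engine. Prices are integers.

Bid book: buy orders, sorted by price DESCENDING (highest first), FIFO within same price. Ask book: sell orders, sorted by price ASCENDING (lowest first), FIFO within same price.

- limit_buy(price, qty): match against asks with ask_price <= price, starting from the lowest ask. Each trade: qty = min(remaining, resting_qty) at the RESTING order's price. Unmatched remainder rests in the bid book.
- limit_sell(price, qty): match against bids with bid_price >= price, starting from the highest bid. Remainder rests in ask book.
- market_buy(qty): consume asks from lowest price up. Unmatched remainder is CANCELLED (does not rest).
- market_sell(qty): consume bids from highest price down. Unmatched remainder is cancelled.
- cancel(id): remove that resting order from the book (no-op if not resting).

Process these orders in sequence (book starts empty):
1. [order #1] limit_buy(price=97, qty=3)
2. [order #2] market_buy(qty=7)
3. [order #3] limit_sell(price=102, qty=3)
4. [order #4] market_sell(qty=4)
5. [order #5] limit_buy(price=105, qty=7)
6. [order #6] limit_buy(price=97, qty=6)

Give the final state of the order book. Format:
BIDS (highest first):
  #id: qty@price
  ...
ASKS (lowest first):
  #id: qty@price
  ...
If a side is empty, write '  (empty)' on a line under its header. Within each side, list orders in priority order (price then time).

After op 1 [order #1] limit_buy(price=97, qty=3): fills=none; bids=[#1:3@97] asks=[-]
After op 2 [order #2] market_buy(qty=7): fills=none; bids=[#1:3@97] asks=[-]
After op 3 [order #3] limit_sell(price=102, qty=3): fills=none; bids=[#1:3@97] asks=[#3:3@102]
After op 4 [order #4] market_sell(qty=4): fills=#1x#4:3@97; bids=[-] asks=[#3:3@102]
After op 5 [order #5] limit_buy(price=105, qty=7): fills=#5x#3:3@102; bids=[#5:4@105] asks=[-]
After op 6 [order #6] limit_buy(price=97, qty=6): fills=none; bids=[#5:4@105 #6:6@97] asks=[-]

Answer: BIDS (highest first):
  #5: 4@105
  #6: 6@97
ASKS (lowest first):
  (empty)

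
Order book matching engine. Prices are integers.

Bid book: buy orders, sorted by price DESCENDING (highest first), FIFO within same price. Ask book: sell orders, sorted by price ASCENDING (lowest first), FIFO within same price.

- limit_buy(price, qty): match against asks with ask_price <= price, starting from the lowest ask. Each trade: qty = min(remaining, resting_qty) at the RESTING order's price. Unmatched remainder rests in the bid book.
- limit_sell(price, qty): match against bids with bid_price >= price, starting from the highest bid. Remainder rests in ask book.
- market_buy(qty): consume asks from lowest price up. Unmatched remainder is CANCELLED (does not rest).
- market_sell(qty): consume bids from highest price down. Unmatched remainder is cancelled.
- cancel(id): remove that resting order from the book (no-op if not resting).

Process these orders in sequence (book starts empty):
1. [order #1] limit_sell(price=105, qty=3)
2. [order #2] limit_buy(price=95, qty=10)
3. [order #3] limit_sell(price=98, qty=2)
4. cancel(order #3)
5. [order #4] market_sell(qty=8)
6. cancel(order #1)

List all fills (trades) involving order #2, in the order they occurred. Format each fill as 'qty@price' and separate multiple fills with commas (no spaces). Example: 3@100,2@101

Answer: 8@95

Derivation:
After op 1 [order #1] limit_sell(price=105, qty=3): fills=none; bids=[-] asks=[#1:3@105]
After op 2 [order #2] limit_buy(price=95, qty=10): fills=none; bids=[#2:10@95] asks=[#1:3@105]
After op 3 [order #3] limit_sell(price=98, qty=2): fills=none; bids=[#2:10@95] asks=[#3:2@98 #1:3@105]
After op 4 cancel(order #3): fills=none; bids=[#2:10@95] asks=[#1:3@105]
After op 5 [order #4] market_sell(qty=8): fills=#2x#4:8@95; bids=[#2:2@95] asks=[#1:3@105]
After op 6 cancel(order #1): fills=none; bids=[#2:2@95] asks=[-]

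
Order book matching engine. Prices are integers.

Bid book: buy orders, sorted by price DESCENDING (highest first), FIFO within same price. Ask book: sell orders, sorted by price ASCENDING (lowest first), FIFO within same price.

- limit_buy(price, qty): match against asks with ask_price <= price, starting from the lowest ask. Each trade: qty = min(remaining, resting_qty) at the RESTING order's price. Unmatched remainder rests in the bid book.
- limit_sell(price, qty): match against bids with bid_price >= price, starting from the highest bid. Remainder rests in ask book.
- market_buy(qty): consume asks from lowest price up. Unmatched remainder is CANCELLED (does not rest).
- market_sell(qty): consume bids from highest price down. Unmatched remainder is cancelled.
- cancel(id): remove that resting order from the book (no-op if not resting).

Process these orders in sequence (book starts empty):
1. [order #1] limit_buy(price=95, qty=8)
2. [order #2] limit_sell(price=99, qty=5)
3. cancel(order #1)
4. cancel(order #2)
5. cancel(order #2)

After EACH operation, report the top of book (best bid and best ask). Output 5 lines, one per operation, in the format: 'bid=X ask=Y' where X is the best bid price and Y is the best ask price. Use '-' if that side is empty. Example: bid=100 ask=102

Answer: bid=95 ask=-
bid=95 ask=99
bid=- ask=99
bid=- ask=-
bid=- ask=-

Derivation:
After op 1 [order #1] limit_buy(price=95, qty=8): fills=none; bids=[#1:8@95] asks=[-]
After op 2 [order #2] limit_sell(price=99, qty=5): fills=none; bids=[#1:8@95] asks=[#2:5@99]
After op 3 cancel(order #1): fills=none; bids=[-] asks=[#2:5@99]
After op 4 cancel(order #2): fills=none; bids=[-] asks=[-]
After op 5 cancel(order #2): fills=none; bids=[-] asks=[-]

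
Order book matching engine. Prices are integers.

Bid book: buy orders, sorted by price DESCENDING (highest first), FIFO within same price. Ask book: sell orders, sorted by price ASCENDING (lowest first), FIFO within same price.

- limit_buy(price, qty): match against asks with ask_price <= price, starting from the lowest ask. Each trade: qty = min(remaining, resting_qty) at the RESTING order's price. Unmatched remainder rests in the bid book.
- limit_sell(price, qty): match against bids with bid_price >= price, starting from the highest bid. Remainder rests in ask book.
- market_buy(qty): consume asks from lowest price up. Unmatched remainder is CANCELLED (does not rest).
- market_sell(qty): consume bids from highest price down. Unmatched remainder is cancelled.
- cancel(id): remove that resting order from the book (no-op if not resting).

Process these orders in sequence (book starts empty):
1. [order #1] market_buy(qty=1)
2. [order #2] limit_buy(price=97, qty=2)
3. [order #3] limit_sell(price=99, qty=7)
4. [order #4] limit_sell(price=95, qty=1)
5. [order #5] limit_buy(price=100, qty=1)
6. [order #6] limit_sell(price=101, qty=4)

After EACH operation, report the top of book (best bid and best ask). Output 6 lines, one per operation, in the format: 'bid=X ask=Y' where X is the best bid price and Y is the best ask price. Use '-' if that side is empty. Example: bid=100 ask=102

After op 1 [order #1] market_buy(qty=1): fills=none; bids=[-] asks=[-]
After op 2 [order #2] limit_buy(price=97, qty=2): fills=none; bids=[#2:2@97] asks=[-]
After op 3 [order #3] limit_sell(price=99, qty=7): fills=none; bids=[#2:2@97] asks=[#3:7@99]
After op 4 [order #4] limit_sell(price=95, qty=1): fills=#2x#4:1@97; bids=[#2:1@97] asks=[#3:7@99]
After op 5 [order #5] limit_buy(price=100, qty=1): fills=#5x#3:1@99; bids=[#2:1@97] asks=[#3:6@99]
After op 6 [order #6] limit_sell(price=101, qty=4): fills=none; bids=[#2:1@97] asks=[#3:6@99 #6:4@101]

Answer: bid=- ask=-
bid=97 ask=-
bid=97 ask=99
bid=97 ask=99
bid=97 ask=99
bid=97 ask=99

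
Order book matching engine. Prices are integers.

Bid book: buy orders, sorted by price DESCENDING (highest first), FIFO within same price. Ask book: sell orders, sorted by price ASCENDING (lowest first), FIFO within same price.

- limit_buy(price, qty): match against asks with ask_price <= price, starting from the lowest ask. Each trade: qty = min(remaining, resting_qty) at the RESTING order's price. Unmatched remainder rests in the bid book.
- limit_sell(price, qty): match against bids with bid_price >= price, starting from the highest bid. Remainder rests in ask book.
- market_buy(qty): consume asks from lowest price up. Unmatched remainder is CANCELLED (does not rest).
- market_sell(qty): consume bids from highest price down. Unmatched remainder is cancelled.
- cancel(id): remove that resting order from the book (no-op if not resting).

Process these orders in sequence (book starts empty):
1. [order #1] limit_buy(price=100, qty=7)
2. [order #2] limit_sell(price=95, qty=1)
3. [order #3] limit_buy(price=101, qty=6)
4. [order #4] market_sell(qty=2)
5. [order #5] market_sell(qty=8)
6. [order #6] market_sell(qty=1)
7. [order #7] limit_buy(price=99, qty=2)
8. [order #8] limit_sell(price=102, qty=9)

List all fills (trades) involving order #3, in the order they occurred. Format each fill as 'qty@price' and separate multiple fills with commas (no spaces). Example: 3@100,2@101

Answer: 2@101,4@101

Derivation:
After op 1 [order #1] limit_buy(price=100, qty=7): fills=none; bids=[#1:7@100] asks=[-]
After op 2 [order #2] limit_sell(price=95, qty=1): fills=#1x#2:1@100; bids=[#1:6@100] asks=[-]
After op 3 [order #3] limit_buy(price=101, qty=6): fills=none; bids=[#3:6@101 #1:6@100] asks=[-]
After op 4 [order #4] market_sell(qty=2): fills=#3x#4:2@101; bids=[#3:4@101 #1:6@100] asks=[-]
After op 5 [order #5] market_sell(qty=8): fills=#3x#5:4@101 #1x#5:4@100; bids=[#1:2@100] asks=[-]
After op 6 [order #6] market_sell(qty=1): fills=#1x#6:1@100; bids=[#1:1@100] asks=[-]
After op 7 [order #7] limit_buy(price=99, qty=2): fills=none; bids=[#1:1@100 #7:2@99] asks=[-]
After op 8 [order #8] limit_sell(price=102, qty=9): fills=none; bids=[#1:1@100 #7:2@99] asks=[#8:9@102]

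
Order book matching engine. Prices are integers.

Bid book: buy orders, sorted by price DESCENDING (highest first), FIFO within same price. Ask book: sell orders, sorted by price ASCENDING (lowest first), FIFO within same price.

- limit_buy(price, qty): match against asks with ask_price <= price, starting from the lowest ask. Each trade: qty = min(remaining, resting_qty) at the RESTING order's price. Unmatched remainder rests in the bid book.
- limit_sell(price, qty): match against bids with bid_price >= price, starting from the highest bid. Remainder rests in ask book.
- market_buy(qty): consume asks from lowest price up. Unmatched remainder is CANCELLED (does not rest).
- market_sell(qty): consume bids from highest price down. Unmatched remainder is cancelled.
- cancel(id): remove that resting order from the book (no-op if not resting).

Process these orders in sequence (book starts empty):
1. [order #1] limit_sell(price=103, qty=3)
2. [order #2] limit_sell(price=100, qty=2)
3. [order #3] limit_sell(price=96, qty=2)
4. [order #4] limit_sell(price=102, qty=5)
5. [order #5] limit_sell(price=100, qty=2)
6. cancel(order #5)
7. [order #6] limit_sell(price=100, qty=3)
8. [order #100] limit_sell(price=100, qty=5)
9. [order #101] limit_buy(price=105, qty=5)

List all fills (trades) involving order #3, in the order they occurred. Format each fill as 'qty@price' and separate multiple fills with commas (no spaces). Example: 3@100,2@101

Answer: 2@96

Derivation:
After op 1 [order #1] limit_sell(price=103, qty=3): fills=none; bids=[-] asks=[#1:3@103]
After op 2 [order #2] limit_sell(price=100, qty=2): fills=none; bids=[-] asks=[#2:2@100 #1:3@103]
After op 3 [order #3] limit_sell(price=96, qty=2): fills=none; bids=[-] asks=[#3:2@96 #2:2@100 #1:3@103]
After op 4 [order #4] limit_sell(price=102, qty=5): fills=none; bids=[-] asks=[#3:2@96 #2:2@100 #4:5@102 #1:3@103]
After op 5 [order #5] limit_sell(price=100, qty=2): fills=none; bids=[-] asks=[#3:2@96 #2:2@100 #5:2@100 #4:5@102 #1:3@103]
After op 6 cancel(order #5): fills=none; bids=[-] asks=[#3:2@96 #2:2@100 #4:5@102 #1:3@103]
After op 7 [order #6] limit_sell(price=100, qty=3): fills=none; bids=[-] asks=[#3:2@96 #2:2@100 #6:3@100 #4:5@102 #1:3@103]
After op 8 [order #100] limit_sell(price=100, qty=5): fills=none; bids=[-] asks=[#3:2@96 #2:2@100 #6:3@100 #100:5@100 #4:5@102 #1:3@103]
After op 9 [order #101] limit_buy(price=105, qty=5): fills=#101x#3:2@96 #101x#2:2@100 #101x#6:1@100; bids=[-] asks=[#6:2@100 #100:5@100 #4:5@102 #1:3@103]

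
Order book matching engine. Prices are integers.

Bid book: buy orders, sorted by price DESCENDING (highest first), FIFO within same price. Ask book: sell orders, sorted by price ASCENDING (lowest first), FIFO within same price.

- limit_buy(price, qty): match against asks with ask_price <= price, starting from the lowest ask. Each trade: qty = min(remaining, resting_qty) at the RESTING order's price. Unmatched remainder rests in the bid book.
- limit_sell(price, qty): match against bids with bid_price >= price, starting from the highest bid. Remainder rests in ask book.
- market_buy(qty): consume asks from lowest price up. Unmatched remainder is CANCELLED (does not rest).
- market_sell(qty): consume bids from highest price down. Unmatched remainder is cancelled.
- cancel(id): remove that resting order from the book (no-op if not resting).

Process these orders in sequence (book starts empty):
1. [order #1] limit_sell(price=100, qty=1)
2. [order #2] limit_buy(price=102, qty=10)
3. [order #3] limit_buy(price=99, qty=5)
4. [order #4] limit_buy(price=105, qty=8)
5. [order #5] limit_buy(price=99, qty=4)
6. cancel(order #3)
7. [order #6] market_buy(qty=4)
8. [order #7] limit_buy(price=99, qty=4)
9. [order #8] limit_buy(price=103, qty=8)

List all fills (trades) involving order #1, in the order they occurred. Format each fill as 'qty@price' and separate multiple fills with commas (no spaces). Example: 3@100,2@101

Answer: 1@100

Derivation:
After op 1 [order #1] limit_sell(price=100, qty=1): fills=none; bids=[-] asks=[#1:1@100]
After op 2 [order #2] limit_buy(price=102, qty=10): fills=#2x#1:1@100; bids=[#2:9@102] asks=[-]
After op 3 [order #3] limit_buy(price=99, qty=5): fills=none; bids=[#2:9@102 #3:5@99] asks=[-]
After op 4 [order #4] limit_buy(price=105, qty=8): fills=none; bids=[#4:8@105 #2:9@102 #3:5@99] asks=[-]
After op 5 [order #5] limit_buy(price=99, qty=4): fills=none; bids=[#4:8@105 #2:9@102 #3:5@99 #5:4@99] asks=[-]
After op 6 cancel(order #3): fills=none; bids=[#4:8@105 #2:9@102 #5:4@99] asks=[-]
After op 7 [order #6] market_buy(qty=4): fills=none; bids=[#4:8@105 #2:9@102 #5:4@99] asks=[-]
After op 8 [order #7] limit_buy(price=99, qty=4): fills=none; bids=[#4:8@105 #2:9@102 #5:4@99 #7:4@99] asks=[-]
After op 9 [order #8] limit_buy(price=103, qty=8): fills=none; bids=[#4:8@105 #8:8@103 #2:9@102 #5:4@99 #7:4@99] asks=[-]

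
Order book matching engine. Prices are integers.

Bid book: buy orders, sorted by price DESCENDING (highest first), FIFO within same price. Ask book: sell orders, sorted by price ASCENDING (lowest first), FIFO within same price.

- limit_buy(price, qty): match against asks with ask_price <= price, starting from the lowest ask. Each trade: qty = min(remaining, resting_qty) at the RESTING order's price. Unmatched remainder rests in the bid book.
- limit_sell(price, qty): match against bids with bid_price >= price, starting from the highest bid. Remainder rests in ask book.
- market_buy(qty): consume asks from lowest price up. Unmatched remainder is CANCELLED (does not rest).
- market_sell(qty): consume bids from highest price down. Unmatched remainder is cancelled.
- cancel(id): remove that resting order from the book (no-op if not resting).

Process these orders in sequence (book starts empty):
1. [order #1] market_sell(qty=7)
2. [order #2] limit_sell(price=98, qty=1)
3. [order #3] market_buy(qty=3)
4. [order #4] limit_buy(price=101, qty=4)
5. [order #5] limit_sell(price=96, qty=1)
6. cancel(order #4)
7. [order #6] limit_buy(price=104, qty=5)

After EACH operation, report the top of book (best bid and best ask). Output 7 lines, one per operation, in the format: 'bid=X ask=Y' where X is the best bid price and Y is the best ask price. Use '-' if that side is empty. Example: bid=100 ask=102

Answer: bid=- ask=-
bid=- ask=98
bid=- ask=-
bid=101 ask=-
bid=101 ask=-
bid=- ask=-
bid=104 ask=-

Derivation:
After op 1 [order #1] market_sell(qty=7): fills=none; bids=[-] asks=[-]
After op 2 [order #2] limit_sell(price=98, qty=1): fills=none; bids=[-] asks=[#2:1@98]
After op 3 [order #3] market_buy(qty=3): fills=#3x#2:1@98; bids=[-] asks=[-]
After op 4 [order #4] limit_buy(price=101, qty=4): fills=none; bids=[#4:4@101] asks=[-]
After op 5 [order #5] limit_sell(price=96, qty=1): fills=#4x#5:1@101; bids=[#4:3@101] asks=[-]
After op 6 cancel(order #4): fills=none; bids=[-] asks=[-]
After op 7 [order #6] limit_buy(price=104, qty=5): fills=none; bids=[#6:5@104] asks=[-]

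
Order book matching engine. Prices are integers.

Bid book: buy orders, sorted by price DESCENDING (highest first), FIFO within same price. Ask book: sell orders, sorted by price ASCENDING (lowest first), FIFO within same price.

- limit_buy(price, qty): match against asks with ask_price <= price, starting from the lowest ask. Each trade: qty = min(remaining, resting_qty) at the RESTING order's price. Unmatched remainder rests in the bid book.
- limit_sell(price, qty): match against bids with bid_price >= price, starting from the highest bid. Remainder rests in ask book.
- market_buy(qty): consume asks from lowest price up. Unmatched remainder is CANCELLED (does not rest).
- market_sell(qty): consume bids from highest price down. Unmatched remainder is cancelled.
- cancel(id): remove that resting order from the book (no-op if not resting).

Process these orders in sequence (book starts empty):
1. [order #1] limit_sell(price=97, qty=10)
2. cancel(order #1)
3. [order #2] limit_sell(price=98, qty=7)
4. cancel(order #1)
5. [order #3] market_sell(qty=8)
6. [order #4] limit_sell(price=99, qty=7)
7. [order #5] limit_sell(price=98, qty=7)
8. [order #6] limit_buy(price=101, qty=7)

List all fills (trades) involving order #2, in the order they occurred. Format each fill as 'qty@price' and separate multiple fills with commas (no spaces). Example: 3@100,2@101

After op 1 [order #1] limit_sell(price=97, qty=10): fills=none; bids=[-] asks=[#1:10@97]
After op 2 cancel(order #1): fills=none; bids=[-] asks=[-]
After op 3 [order #2] limit_sell(price=98, qty=7): fills=none; bids=[-] asks=[#2:7@98]
After op 4 cancel(order #1): fills=none; bids=[-] asks=[#2:7@98]
After op 5 [order #3] market_sell(qty=8): fills=none; bids=[-] asks=[#2:7@98]
After op 6 [order #4] limit_sell(price=99, qty=7): fills=none; bids=[-] asks=[#2:7@98 #4:7@99]
After op 7 [order #5] limit_sell(price=98, qty=7): fills=none; bids=[-] asks=[#2:7@98 #5:7@98 #4:7@99]
After op 8 [order #6] limit_buy(price=101, qty=7): fills=#6x#2:7@98; bids=[-] asks=[#5:7@98 #4:7@99]

Answer: 7@98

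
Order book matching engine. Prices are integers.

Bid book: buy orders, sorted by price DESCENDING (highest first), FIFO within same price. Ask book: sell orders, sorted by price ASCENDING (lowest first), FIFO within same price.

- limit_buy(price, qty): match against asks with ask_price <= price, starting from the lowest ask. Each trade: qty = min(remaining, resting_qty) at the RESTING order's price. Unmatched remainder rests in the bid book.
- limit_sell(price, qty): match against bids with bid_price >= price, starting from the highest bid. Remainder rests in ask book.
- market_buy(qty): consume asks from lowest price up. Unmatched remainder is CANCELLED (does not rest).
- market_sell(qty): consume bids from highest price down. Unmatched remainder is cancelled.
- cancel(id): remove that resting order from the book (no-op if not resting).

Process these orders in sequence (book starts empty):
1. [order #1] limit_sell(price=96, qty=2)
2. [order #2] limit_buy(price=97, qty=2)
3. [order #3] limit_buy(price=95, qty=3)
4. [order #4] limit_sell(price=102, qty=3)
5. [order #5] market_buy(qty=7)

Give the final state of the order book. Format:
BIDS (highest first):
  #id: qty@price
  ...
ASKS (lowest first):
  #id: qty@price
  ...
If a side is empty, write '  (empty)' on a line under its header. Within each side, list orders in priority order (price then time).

Answer: BIDS (highest first):
  #3: 3@95
ASKS (lowest first):
  (empty)

Derivation:
After op 1 [order #1] limit_sell(price=96, qty=2): fills=none; bids=[-] asks=[#1:2@96]
After op 2 [order #2] limit_buy(price=97, qty=2): fills=#2x#1:2@96; bids=[-] asks=[-]
After op 3 [order #3] limit_buy(price=95, qty=3): fills=none; bids=[#3:3@95] asks=[-]
After op 4 [order #4] limit_sell(price=102, qty=3): fills=none; bids=[#3:3@95] asks=[#4:3@102]
After op 5 [order #5] market_buy(qty=7): fills=#5x#4:3@102; bids=[#3:3@95] asks=[-]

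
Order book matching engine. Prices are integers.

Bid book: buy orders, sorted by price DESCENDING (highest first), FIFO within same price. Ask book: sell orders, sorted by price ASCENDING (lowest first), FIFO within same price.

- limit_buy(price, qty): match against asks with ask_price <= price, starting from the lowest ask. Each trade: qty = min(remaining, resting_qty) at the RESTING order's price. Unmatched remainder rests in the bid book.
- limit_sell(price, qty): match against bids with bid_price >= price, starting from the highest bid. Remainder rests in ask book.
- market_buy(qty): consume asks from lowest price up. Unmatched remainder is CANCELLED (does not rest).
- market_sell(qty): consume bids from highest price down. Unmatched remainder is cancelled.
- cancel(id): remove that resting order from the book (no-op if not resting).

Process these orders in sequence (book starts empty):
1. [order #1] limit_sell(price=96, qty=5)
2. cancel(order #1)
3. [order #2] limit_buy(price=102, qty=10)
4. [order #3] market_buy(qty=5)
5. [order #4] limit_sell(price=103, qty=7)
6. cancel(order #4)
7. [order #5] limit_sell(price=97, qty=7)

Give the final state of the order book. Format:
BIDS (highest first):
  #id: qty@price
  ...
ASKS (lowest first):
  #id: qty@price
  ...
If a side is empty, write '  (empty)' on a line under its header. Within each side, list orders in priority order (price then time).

After op 1 [order #1] limit_sell(price=96, qty=5): fills=none; bids=[-] asks=[#1:5@96]
After op 2 cancel(order #1): fills=none; bids=[-] asks=[-]
After op 3 [order #2] limit_buy(price=102, qty=10): fills=none; bids=[#2:10@102] asks=[-]
After op 4 [order #3] market_buy(qty=5): fills=none; bids=[#2:10@102] asks=[-]
After op 5 [order #4] limit_sell(price=103, qty=7): fills=none; bids=[#2:10@102] asks=[#4:7@103]
After op 6 cancel(order #4): fills=none; bids=[#2:10@102] asks=[-]
After op 7 [order #5] limit_sell(price=97, qty=7): fills=#2x#5:7@102; bids=[#2:3@102] asks=[-]

Answer: BIDS (highest first):
  #2: 3@102
ASKS (lowest first):
  (empty)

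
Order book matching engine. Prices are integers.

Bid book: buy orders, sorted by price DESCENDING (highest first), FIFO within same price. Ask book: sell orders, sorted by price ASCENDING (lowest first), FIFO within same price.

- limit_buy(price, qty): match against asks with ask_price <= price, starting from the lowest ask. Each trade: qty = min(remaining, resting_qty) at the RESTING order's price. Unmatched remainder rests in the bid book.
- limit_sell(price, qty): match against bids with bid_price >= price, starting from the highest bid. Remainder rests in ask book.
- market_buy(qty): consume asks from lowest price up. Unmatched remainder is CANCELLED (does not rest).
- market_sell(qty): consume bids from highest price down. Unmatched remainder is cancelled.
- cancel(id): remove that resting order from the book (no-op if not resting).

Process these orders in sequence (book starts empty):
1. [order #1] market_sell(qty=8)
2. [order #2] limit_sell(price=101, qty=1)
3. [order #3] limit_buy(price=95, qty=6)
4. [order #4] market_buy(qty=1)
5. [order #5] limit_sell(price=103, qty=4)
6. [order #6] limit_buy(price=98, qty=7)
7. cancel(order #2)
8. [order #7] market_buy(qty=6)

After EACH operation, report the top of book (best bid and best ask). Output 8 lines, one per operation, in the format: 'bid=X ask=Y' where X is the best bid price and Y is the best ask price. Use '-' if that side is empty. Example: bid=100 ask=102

Answer: bid=- ask=-
bid=- ask=101
bid=95 ask=101
bid=95 ask=-
bid=95 ask=103
bid=98 ask=103
bid=98 ask=103
bid=98 ask=-

Derivation:
After op 1 [order #1] market_sell(qty=8): fills=none; bids=[-] asks=[-]
After op 2 [order #2] limit_sell(price=101, qty=1): fills=none; bids=[-] asks=[#2:1@101]
After op 3 [order #3] limit_buy(price=95, qty=6): fills=none; bids=[#3:6@95] asks=[#2:1@101]
After op 4 [order #4] market_buy(qty=1): fills=#4x#2:1@101; bids=[#3:6@95] asks=[-]
After op 5 [order #5] limit_sell(price=103, qty=4): fills=none; bids=[#3:6@95] asks=[#5:4@103]
After op 6 [order #6] limit_buy(price=98, qty=7): fills=none; bids=[#6:7@98 #3:6@95] asks=[#5:4@103]
After op 7 cancel(order #2): fills=none; bids=[#6:7@98 #3:6@95] asks=[#5:4@103]
After op 8 [order #7] market_buy(qty=6): fills=#7x#5:4@103; bids=[#6:7@98 #3:6@95] asks=[-]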